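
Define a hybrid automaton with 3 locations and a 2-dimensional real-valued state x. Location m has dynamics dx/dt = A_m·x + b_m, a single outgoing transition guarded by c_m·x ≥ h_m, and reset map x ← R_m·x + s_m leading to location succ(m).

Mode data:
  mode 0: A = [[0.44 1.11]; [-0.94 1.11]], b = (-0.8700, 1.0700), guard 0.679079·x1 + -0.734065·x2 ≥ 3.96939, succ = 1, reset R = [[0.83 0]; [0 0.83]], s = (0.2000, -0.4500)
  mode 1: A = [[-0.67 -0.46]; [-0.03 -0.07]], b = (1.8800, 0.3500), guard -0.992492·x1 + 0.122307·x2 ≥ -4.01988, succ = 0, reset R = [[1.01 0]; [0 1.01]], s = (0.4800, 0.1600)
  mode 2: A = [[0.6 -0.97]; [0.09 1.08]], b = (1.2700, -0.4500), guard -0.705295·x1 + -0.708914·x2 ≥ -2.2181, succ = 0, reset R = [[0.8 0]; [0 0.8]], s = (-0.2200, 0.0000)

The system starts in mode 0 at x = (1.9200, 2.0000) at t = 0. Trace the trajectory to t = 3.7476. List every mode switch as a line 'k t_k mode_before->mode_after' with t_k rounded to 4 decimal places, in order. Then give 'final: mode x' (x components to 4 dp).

Mode 0: guard c·x = 3.9694 hit at Δt = 1.4681 (t = 1.4681), x⁻ = (7.3908, 1.4297) → reset → x⁺ = (6.3343, 0.7367), jump to mode 1
Mode 1: guard c·x = -4.0199 hit at Δt = 1.1309 (t = 2.5990), x⁻ = (4.1605, 0.8947) → reset → x⁺ = (4.6821, 1.0636), jump to mode 0
Mode 0: guard c·x = 3.9694 hit at Δt = 0.4283 (t = 3.0273), x⁻ = (5.4898, -0.3289) → reset → x⁺ = (4.7565, -0.7230), jump to mode 1
Mode 1: flow for 0.7203 to horizon, guard not reached → x = (4.1732, -0.5352)

1 1.4681 0->1
2 2.5990 1->0
3 3.0273 0->1
final: 1 4.1732 -0.5352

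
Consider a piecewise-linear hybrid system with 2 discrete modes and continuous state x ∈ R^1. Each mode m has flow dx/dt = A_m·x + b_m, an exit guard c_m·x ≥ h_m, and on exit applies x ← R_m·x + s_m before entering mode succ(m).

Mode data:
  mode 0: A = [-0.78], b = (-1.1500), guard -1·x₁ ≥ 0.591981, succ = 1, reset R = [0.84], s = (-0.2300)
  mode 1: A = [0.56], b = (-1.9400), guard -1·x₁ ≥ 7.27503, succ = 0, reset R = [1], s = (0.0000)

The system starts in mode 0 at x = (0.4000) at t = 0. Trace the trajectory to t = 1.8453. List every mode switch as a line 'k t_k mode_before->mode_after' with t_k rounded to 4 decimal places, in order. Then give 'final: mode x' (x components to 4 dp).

1 0.9659 0->1
final: 1 -3.3945

Mode 0: guard c·x = 0.5920 hit at Δt = 0.9659 (t = 0.9659), x⁻ = (-0.5920) → reset → x⁺ = (-0.7273), jump to mode 1
Mode 1: flow for 0.8794 to horizon, guard not reached → x = (-3.3945)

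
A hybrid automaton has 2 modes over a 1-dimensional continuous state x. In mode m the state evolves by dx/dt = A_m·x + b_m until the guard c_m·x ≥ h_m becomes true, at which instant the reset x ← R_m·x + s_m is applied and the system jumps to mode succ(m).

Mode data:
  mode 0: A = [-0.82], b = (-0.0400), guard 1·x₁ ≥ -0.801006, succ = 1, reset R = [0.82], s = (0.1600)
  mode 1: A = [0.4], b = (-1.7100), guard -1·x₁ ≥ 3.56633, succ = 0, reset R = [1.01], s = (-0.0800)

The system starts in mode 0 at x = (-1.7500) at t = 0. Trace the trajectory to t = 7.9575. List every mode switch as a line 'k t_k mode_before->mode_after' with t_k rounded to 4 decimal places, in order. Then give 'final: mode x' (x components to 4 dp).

1 0.9952 0->1
2 2.2369 1->0
3 4.1574 0->1
4 5.3991 1->0
5 7.3197 0->1
final: 1 -1.8837

Mode 0: guard c·x = -0.8010 hit at Δt = 0.9952 (t = 0.9952), x⁻ = (-0.8010) → reset → x⁺ = (-0.4968), jump to mode 1
Mode 1: guard c·x = 3.5663 hit at Δt = 1.2417 (t = 2.2369), x⁻ = (-3.5663) → reset → x⁺ = (-3.6820), jump to mode 0
Mode 0: guard c·x = -0.8010 hit at Δt = 1.9205 (t = 4.1574), x⁻ = (-0.8010) → reset → x⁺ = (-0.4968), jump to mode 1
Mode 1: guard c·x = 3.5663 hit at Δt = 1.2417 (t = 5.3991), x⁻ = (-3.5663) → reset → x⁺ = (-3.6820), jump to mode 0
Mode 0: guard c·x = -0.8010 hit at Δt = 1.9205 (t = 7.3197), x⁻ = (-0.8010) → reset → x⁺ = (-0.4968), jump to mode 1
Mode 1: flow for 0.6378 to horizon, guard not reached → x = (-1.8837)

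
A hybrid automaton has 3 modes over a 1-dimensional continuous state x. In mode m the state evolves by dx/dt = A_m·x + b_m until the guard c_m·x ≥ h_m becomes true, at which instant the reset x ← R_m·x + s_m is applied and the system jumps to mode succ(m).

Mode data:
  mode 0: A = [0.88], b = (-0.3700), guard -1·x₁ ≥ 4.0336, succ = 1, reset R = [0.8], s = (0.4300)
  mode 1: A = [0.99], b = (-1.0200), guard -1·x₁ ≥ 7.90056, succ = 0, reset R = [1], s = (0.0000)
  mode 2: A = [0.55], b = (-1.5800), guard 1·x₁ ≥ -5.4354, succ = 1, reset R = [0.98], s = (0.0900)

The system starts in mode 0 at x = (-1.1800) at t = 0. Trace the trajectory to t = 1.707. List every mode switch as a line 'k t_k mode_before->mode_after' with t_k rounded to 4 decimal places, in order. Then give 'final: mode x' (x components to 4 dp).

Mode 0: guard c·x = 4.0336 hit at Δt = 1.1631 (t = 1.1631), x⁻ = (-4.0336) → reset → x⁺ = (-2.7969), jump to mode 1
Mode 1: flow for 0.5439 to horizon, guard not reached → x = (-5.5271)

1 1.1631 0->1
final: 1 -5.5271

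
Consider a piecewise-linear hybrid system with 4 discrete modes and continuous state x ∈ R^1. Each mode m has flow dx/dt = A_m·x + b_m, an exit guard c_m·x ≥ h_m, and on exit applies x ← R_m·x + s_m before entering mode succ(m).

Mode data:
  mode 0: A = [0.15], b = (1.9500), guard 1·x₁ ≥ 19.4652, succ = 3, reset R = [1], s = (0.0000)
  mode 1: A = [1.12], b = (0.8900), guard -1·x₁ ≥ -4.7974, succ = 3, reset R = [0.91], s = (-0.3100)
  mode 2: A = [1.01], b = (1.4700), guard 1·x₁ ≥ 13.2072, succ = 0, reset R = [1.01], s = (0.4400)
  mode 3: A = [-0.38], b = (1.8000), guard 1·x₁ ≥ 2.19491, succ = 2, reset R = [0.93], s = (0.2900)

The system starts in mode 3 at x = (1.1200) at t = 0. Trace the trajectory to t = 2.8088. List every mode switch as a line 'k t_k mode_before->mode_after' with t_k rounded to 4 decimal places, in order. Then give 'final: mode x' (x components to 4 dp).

1 0.9281 3->2
2 2.2685 2->0
final: 0 16.0400

Mode 3: guard c·x = 2.1949 hit at Δt = 0.9281 (t = 0.9281), x⁻ = (2.1949) → reset → x⁺ = (2.3313), jump to mode 2
Mode 2: guard c·x = 13.2072 hit at Δt = 1.3404 (t = 2.2685), x⁻ = (13.2072) → reset → x⁺ = (13.7793), jump to mode 0
Mode 0: flow for 0.5403 to horizon, guard not reached → x = (16.0400)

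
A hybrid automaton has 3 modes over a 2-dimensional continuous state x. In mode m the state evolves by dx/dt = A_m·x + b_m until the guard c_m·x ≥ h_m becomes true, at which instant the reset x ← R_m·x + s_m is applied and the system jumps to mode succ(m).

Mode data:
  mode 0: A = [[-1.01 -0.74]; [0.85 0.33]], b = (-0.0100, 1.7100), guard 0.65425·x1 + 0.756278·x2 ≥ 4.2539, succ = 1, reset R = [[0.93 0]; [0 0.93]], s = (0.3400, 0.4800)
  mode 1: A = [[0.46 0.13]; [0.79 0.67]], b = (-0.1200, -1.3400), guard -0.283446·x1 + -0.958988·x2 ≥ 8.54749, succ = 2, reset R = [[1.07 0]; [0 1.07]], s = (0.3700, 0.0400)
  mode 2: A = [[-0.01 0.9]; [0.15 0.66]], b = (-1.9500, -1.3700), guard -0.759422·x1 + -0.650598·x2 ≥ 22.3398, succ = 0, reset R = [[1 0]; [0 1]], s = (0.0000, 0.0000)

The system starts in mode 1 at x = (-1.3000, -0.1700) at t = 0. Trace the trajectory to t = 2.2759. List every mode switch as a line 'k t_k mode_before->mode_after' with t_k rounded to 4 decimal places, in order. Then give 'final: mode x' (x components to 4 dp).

Mode 1: guard c·x = 8.5475 hit at Δt = 1.4764 (t = 1.4764), x⁻ = (-3.5782, -7.8554) → reset → x⁺ = (-3.4587, -8.3653), jump to mode 2
Mode 2: flow for 0.7995 to horizon, guard not reached → x = (-13.6778, -16.8267)

1 1.4764 1->2
final: 2 -13.6778 -16.8267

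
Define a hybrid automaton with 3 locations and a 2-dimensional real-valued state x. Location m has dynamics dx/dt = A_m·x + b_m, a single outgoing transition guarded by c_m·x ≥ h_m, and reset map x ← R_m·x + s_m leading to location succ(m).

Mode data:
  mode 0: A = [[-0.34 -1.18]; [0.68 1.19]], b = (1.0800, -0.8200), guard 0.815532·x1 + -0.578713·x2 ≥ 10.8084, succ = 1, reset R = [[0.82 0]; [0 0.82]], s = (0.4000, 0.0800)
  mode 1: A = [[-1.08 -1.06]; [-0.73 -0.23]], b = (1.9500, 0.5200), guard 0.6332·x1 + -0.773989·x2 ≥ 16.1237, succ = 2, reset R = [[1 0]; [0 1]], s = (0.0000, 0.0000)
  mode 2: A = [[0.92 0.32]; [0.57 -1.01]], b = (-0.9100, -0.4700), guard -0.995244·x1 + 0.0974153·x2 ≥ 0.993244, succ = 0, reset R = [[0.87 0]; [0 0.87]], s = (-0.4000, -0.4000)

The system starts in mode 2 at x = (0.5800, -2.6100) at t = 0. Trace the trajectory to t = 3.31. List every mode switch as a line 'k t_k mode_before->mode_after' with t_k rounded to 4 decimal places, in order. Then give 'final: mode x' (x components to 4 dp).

1 1.0416 2->0
2 2.4578 0->1
final: 1 8.5306 -9.5598

Mode 2: guard c·x = 0.9932 hit at Δt = 1.0416 (t = 1.0416), x⁻ = (-1.1284, -1.3323) → reset → x⁺ = (-1.3817, -1.5591), jump to mode 0
Mode 0: guard c·x = 10.8084 hit at Δt = 1.4162 (t = 2.4578), x⁻ = (7.0963, -8.6764) → reset → x⁺ = (6.2190, -7.0346), jump to mode 1
Mode 1: flow for 0.8522 to horizon, guard not reached → x = (8.5306, -9.5598)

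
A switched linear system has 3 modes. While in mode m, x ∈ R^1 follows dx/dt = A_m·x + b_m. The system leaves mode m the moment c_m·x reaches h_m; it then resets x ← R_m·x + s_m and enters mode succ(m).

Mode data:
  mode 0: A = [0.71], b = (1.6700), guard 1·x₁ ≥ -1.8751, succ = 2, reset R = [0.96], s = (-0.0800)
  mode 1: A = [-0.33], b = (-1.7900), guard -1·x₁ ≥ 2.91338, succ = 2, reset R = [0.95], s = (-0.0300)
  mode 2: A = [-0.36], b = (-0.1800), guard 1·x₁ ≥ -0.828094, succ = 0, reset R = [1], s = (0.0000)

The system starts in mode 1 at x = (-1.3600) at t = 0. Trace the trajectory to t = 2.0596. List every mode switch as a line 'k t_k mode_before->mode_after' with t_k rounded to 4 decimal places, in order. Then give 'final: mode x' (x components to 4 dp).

1 1.4594 1->2
final: 2 -2.3512

Mode 1: guard c·x = 2.9134 hit at Δt = 1.4594 (t = 1.4594), x⁻ = (-2.9134) → reset → x⁺ = (-2.7977), jump to mode 2
Mode 2: flow for 0.6002 to horizon, guard not reached → x = (-2.3512)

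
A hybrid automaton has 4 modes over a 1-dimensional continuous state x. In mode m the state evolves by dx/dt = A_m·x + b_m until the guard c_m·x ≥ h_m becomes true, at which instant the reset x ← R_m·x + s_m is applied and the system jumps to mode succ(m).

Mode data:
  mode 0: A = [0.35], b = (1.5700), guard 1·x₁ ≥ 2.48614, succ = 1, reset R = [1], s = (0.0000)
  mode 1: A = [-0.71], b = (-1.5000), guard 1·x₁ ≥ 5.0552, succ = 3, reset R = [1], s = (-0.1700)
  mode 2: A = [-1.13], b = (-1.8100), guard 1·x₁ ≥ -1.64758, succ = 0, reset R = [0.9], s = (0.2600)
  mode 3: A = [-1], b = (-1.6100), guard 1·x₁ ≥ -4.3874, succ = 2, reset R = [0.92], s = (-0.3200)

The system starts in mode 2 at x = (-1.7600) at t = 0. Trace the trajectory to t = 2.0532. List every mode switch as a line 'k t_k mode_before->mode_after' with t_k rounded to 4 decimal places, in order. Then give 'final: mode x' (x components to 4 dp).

Mode 2: guard c·x = -1.6476 hit at Δt = 1.0969 (t = 1.0969), x⁻ = (-1.6476) → reset → x⁺ = (-1.2228), jump to mode 0
Mode 0: flow for 0.9563 to horizon, guard not reached → x = (0.0742)

1 1.0969 2->0
final: 0 0.0742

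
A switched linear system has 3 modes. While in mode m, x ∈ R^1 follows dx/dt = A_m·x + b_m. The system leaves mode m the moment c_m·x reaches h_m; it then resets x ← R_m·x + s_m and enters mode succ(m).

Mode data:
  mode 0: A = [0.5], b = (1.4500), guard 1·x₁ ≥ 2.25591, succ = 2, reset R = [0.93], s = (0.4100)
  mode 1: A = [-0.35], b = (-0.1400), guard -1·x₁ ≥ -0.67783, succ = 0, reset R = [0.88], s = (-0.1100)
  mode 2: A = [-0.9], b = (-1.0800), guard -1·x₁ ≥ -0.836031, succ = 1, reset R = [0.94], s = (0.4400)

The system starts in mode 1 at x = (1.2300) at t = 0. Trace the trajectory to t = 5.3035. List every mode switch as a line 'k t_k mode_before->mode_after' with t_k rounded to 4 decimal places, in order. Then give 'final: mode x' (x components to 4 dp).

1 1.1818 1->0
2 2.0225 0->2
3 2.6886 2->1
4 3.8631 1->0
5 4.7038 0->2
final: 2 0.9615

Mode 1: guard c·x = -0.6778 hit at Δt = 1.1818 (t = 1.1818), x⁻ = (0.6778) → reset → x⁺ = (0.4865), jump to mode 0
Mode 0: guard c·x = 2.2559 hit at Δt = 0.8407 (t = 2.0225), x⁻ = (2.2559) → reset → x⁺ = (2.5080), jump to mode 2
Mode 2: guard c·x = -0.8360 hit at Δt = 0.6661 (t = 2.6886), x⁻ = (0.8360) → reset → x⁺ = (1.2259), jump to mode 1
Mode 1: guard c·x = -0.6778 hit at Δt = 1.1746 (t = 3.8631), x⁻ = (0.6778) → reset → x⁺ = (0.4865), jump to mode 0
Mode 0: guard c·x = 2.2559 hit at Δt = 0.8407 (t = 4.7038), x⁻ = (2.2559) → reset → x⁺ = (2.5080), jump to mode 2
Mode 2: flow for 0.5997 to horizon, guard not reached → x = (0.9615)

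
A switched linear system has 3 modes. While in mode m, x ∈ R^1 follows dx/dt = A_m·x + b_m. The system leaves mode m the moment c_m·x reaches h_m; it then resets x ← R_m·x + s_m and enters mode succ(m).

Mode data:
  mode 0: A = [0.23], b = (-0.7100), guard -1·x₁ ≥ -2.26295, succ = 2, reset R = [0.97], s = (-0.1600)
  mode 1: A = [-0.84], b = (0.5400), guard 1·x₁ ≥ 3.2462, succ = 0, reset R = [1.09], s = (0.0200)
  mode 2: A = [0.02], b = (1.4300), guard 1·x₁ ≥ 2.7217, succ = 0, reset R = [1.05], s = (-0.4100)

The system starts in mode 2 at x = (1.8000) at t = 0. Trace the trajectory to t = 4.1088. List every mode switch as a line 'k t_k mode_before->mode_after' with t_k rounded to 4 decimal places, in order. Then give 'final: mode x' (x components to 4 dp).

Mode 2: guard c·x = 2.7217 hit at Δt = 0.6248 (t = 0.6248), x⁻ = (2.7217) → reset → x⁺ = (2.4478), jump to mode 0
Mode 0: guard c·x = -2.2630 hit at Δt = 1.1044 (t = 1.7292), x⁻ = (2.2630) → reset → x⁺ = (2.0351), jump to mode 2
Mode 2: guard c·x = 2.7217 hit at Δt = 0.4647 (t = 2.1939), x⁻ = (2.7217) → reset → x⁺ = (2.4478), jump to mode 0
Mode 0: guard c·x = -2.2630 hit at Δt = 1.1044 (t = 3.2983), x⁻ = (2.2630) → reset → x⁺ = (2.0351), jump to mode 2
Mode 2: guard c·x = 2.7217 hit at Δt = 0.4647 (t = 3.7630), x⁻ = (2.7217) → reset → x⁺ = (2.4478), jump to mode 0
Mode 0: flow for 0.3458 to horizon, guard not reached → x = (2.3949)

1 0.6248 2->0
2 1.7292 0->2
3 2.1939 2->0
4 3.2983 0->2
5 3.7630 2->0
final: 0 2.3949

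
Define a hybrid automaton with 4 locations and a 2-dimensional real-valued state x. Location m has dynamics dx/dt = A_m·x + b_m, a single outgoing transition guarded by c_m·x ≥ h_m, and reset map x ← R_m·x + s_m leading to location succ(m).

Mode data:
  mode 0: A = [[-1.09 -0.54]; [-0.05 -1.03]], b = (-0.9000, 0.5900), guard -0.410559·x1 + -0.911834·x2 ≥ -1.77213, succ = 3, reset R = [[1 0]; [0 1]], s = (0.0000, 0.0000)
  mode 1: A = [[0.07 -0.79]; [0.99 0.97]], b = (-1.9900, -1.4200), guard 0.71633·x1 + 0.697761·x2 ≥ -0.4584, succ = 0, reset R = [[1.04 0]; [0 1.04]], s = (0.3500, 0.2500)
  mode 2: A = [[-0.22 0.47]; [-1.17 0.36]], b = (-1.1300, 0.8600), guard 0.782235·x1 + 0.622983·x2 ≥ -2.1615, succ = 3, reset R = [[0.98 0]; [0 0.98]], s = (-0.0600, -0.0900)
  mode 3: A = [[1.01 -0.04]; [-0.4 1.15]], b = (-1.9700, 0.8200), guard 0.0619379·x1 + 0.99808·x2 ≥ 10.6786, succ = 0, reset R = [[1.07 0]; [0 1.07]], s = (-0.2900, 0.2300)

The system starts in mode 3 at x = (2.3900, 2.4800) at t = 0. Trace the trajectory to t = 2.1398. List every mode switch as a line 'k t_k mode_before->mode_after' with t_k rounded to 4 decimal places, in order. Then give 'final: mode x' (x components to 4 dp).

Mode 3: guard c·x = 10.6786 hit at Δt = 1.3106 (t = 1.3106), x⁻ = (3.0837, 10.5078) → reset → x⁺ = (3.0096, 11.4733), jump to mode 0
Mode 0: flow for 0.8292 to horizon, guard not reached → x = (-1.4644, 5.2152)

1 1.3106 3->0
final: 0 -1.4644 5.2152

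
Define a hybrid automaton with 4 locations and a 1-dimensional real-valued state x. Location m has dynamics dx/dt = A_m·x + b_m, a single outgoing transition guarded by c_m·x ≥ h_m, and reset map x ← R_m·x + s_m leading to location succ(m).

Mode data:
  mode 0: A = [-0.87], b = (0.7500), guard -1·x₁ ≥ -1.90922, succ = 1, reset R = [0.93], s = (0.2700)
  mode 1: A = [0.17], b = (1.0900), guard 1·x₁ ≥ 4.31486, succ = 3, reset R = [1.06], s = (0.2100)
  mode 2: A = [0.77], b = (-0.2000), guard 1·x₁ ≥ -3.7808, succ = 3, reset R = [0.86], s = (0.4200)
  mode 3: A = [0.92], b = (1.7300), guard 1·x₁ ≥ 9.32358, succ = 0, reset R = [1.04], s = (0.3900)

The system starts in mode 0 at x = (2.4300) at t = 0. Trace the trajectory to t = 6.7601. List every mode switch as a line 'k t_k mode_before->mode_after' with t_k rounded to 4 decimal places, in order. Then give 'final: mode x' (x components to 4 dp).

1 0.4640 0->1
2 1.8622 1->3
3 2.4269 3->0
4 4.9278 0->1
5 6.3260 1->3
final: 3 8.0550

Mode 0: guard c·x = -1.9092 hit at Δt = 0.4640 (t = 0.4640), x⁻ = (1.9092) → reset → x⁺ = (2.0456), jump to mode 1
Mode 1: guard c·x = 4.3149 hit at Δt = 1.3982 (t = 1.8622), x⁻ = (4.3149) → reset → x⁺ = (4.7838), jump to mode 3
Mode 3: guard c·x = 9.3236 hit at Δt = 0.5647 (t = 2.4269), x⁻ = (9.3236) → reset → x⁺ = (10.0865), jump to mode 0
Mode 0: guard c·x = -1.9092 hit at Δt = 2.5009 (t = 4.9278), x⁻ = (1.9092) → reset → x⁺ = (2.0456), jump to mode 1
Mode 1: guard c·x = 4.3149 hit at Δt = 1.3982 (t = 6.3260), x⁻ = (4.3149) → reset → x⁺ = (4.7838), jump to mode 3
Mode 3: flow for 0.4341 to horizon, guard not reached → x = (8.0550)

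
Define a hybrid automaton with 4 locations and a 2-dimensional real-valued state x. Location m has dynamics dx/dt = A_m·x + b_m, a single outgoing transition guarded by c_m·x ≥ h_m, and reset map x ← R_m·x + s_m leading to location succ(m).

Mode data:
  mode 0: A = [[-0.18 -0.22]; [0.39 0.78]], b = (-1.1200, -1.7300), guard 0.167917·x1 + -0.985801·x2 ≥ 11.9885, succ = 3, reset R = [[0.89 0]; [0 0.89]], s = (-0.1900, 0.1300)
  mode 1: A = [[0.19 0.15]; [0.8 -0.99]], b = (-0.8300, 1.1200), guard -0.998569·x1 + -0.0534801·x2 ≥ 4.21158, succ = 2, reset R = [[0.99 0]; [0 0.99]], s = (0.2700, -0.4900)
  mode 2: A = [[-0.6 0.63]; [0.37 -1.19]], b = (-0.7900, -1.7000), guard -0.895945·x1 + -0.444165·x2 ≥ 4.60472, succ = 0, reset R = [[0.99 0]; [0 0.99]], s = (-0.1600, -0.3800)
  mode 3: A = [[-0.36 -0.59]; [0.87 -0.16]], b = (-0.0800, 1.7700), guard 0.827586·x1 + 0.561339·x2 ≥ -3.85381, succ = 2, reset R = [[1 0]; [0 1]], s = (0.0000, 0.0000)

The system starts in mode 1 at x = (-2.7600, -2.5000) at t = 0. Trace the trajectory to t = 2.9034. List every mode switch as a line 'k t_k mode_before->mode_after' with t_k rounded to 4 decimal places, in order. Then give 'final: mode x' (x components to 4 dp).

Mode 1: guard c·x = 4.2116 hit at Δt = 0.7437 (t = 0.7437), x⁻ = (-4.1061, -2.0827) → reset → x⁺ = (-3.7950, -2.5519), jump to mode 2
Mode 2: guard c·x = 4.6047 hit at Δt = 0.5618 (t = 1.3055), x⁻ = (-3.8580, -2.5849) → reset → x⁺ = (-3.9795, -2.9391), jump to mode 0
Mode 0: guard c·x = 11.9885 hit at Δt = 1.1171 (t = 2.4226), x⁻ = (-2.7643, -12.6320) → reset → x⁺ = (-2.6502, -11.1125), jump to mode 3
Mode 3: flow for 0.4808 to horizon, guard not reached → x = (0.4899, -9.8672)

1 0.7437 1->2
2 1.3055 2->0
3 2.4226 0->3
final: 3 0.4899 -9.8672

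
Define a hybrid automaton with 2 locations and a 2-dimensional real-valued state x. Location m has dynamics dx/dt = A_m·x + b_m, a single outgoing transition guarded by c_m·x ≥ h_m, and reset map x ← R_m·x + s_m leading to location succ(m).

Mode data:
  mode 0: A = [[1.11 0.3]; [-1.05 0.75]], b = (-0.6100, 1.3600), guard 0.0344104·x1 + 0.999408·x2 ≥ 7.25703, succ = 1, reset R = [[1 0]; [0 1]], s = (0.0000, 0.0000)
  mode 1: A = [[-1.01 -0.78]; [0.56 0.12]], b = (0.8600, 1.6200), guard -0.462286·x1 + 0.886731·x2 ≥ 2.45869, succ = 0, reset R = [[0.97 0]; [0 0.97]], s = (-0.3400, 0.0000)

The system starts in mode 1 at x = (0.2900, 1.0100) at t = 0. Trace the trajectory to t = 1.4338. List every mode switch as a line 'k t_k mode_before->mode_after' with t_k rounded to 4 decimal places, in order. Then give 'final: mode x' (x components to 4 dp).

1 0.8669 1->0
final: 0 -0.7138 5.3796

Mode 1: guard c·x = 2.4587 hit at Δt = 0.8669 (t = 0.8669), x⁻ = (-0.2607, 2.6368) → reset → x⁺ = (-0.5929, 2.5577), jump to mode 0
Mode 0: flow for 0.5669 to horizon, guard not reached → x = (-0.7138, 5.3796)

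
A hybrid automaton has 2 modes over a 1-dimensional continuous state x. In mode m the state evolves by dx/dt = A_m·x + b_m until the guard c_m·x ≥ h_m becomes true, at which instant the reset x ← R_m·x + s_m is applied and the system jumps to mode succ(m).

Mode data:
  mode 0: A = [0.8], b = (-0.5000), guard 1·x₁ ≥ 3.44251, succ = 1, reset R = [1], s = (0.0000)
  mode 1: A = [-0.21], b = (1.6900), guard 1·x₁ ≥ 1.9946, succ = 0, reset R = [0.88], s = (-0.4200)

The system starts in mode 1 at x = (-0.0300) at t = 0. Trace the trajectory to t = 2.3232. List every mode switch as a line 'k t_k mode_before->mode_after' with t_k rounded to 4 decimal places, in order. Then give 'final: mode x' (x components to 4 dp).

1 1.3740 1->0
final: 0 2.1427

Mode 1: guard c·x = 1.9946 hit at Δt = 1.3740 (t = 1.3740), x⁻ = (1.9946) → reset → x⁺ = (1.3352), jump to mode 0
Mode 0: flow for 0.9492 to horizon, guard not reached → x = (2.1427)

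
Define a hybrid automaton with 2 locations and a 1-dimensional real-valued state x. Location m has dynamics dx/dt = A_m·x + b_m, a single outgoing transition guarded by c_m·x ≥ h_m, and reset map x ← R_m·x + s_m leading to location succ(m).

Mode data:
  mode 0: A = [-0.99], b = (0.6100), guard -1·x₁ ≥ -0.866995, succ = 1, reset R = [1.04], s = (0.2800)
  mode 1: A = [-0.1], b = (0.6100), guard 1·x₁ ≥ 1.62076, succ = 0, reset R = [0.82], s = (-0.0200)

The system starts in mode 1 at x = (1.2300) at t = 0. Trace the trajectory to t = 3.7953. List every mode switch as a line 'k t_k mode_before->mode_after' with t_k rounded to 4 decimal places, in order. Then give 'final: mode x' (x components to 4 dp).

Mode 1: guard c·x = 1.6208 hit at Δt = 0.8364 (t = 0.8364), x⁻ = (1.6208) → reset → x⁺ = (1.3090), jump to mode 0
Mode 0: guard c·x = -0.8670 hit at Δt = 1.0263 (t = 1.8627), x⁻ = (0.8670) → reset → x⁺ = (1.1817), jump to mode 1
Mode 1: guard c·x = 1.6208 hit at Δt = 0.9351 (t = 2.7979), x⁻ = (1.6208) → reset → x⁺ = (1.3090), jump to mode 0
Mode 0: flow for 0.9974 to horizon, guard not reached → x = (0.8743)

1 0.8364 1->0
2 1.8627 0->1
3 2.7979 1->0
final: 0 0.8743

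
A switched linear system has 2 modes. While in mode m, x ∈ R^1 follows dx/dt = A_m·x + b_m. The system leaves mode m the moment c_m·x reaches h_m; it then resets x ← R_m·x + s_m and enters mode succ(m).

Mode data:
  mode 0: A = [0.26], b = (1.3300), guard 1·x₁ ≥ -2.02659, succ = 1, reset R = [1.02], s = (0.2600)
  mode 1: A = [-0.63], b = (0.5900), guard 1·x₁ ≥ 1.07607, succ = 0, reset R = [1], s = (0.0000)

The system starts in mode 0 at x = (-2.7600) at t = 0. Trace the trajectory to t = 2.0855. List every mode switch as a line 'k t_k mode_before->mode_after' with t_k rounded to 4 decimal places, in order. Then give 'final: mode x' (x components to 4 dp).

1 1.0426 0->1
final: 1 -0.4858

Mode 0: guard c·x = -2.0266 hit at Δt = 1.0426 (t = 1.0426), x⁻ = (-2.0266) → reset → x⁺ = (-1.8071), jump to mode 1
Mode 1: flow for 1.0429 to horizon, guard not reached → x = (-0.4858)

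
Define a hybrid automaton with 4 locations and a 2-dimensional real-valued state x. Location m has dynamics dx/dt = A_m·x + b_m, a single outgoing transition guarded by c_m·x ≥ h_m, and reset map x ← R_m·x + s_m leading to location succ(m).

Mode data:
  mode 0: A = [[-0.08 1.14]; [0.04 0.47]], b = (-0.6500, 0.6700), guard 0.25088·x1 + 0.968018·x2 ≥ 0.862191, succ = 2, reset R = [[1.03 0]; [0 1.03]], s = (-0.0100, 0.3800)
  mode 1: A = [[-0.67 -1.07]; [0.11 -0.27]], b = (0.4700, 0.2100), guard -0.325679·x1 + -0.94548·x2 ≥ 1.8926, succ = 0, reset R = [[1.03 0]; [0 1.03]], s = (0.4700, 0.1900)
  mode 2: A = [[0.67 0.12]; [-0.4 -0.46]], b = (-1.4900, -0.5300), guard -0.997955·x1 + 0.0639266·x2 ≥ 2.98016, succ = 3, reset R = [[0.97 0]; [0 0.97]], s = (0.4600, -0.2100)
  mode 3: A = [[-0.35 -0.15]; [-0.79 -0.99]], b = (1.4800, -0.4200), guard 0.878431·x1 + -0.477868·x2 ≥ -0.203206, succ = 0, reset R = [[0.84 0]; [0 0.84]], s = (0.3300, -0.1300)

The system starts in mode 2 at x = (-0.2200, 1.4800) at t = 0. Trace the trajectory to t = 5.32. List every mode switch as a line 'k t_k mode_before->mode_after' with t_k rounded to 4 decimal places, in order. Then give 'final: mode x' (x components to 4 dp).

1 1.1807 2->3
2 2.5145 3->0
3 3.2167 0->2
4 4.7084 2->3
final: 3 -1.1688 0.6244

Mode 2: guard c·x = 2.9802 hit at Δt = 1.1807 (t = 1.1807), x⁻ = (-2.9268, 0.9278) → reset → x⁺ = (-2.3790, 0.6900), jump to mode 3
Mode 3: guard c·x = -0.2032 hit at Δt = 1.3338 (t = 2.5145), x⁻ = (-0.0239, 0.3813) → reset → x⁺ = (0.3099, 0.1903), jump to mode 0
Mode 0: guard c·x = 0.8622 hit at Δt = 0.7022 (t = 3.2167), x⁻ = (0.2350, 0.8298) → reset → x⁺ = (0.2320, 1.2347), jump to mode 2
Mode 2: guard c·x = 2.9802 hit at Δt = 1.4917 (t = 4.7084), x⁻ = (-2.9480, 0.5968) → reset → x⁺ = (-2.3996, 0.3688), jump to mode 3
Mode 3: flow for 0.6116 to horizon, guard not reached → x = (-1.1688, 0.6244)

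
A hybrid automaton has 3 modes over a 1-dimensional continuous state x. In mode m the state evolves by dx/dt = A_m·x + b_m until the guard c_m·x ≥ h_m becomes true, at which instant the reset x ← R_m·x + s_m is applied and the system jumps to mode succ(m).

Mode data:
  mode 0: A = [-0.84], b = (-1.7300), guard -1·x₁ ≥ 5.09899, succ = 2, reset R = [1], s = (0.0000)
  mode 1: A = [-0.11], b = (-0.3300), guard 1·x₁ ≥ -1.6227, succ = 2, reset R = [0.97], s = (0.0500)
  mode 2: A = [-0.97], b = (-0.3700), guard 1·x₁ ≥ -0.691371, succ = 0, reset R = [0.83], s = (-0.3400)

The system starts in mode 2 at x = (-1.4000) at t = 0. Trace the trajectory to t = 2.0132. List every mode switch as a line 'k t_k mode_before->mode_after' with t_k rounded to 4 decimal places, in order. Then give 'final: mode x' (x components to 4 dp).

Mode 2: guard c·x = -0.6914 hit at Δt = 1.2266 (t = 1.2266), x⁻ = (-0.6914) → reset → x⁺ = (-0.9138), jump to mode 0
Mode 0: flow for 0.7866 to horizon, guard not reached → x = (-1.4678)

1 1.2266 2->0
final: 0 -1.4678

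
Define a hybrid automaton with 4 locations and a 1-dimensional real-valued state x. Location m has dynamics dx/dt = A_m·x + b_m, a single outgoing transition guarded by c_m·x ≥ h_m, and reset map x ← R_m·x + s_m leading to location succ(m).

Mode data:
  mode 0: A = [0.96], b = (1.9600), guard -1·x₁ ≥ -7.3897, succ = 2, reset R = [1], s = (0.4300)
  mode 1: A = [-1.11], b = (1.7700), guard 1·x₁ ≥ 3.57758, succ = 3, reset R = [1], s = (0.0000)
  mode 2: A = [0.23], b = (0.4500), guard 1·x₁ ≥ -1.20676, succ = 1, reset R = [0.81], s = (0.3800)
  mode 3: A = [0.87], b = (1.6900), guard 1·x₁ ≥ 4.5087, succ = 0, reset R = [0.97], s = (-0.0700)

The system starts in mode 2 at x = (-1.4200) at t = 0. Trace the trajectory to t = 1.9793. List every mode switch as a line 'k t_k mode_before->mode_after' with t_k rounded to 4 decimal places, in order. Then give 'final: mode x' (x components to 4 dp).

1 1.4550 2->1
final: 1 0.3697

Mode 2: guard c·x = -1.2068 hit at Δt = 1.4550 (t = 1.4550), x⁻ = (-1.2068) → reset → x⁺ = (-0.5975), jump to mode 1
Mode 1: flow for 0.5243 to horizon, guard not reached → x = (0.3697)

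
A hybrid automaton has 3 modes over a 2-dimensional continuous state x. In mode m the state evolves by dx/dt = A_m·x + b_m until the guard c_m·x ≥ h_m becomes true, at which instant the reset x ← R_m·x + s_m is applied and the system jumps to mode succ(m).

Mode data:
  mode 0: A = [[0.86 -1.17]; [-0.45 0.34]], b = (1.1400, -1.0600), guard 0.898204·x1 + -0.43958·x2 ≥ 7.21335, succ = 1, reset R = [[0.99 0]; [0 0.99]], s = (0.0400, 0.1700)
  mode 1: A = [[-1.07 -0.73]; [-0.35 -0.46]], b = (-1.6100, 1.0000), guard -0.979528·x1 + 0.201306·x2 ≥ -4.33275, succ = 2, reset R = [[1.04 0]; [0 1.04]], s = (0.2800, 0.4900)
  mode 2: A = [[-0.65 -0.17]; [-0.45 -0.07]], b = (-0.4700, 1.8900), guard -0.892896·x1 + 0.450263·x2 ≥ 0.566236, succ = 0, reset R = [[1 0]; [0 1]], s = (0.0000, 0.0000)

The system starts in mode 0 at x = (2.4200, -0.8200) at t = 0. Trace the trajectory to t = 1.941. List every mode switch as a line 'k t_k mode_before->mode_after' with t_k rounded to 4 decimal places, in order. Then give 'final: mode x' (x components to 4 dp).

1 0.6093 0->1
2 1.1275 1->2
final: 2 2.4707 -1.7250

Mode 0: guard c·x = 7.2134 hit at Δt = 0.6093 (t = 0.6093), x⁻ = (6.5718, -2.9813) → reset → x⁺ = (6.5461, -2.7815), jump to mode 1
Mode 1: guard c·x = -4.3327 hit at Δt = 0.5182 (t = 1.1275), x⁻ = (3.9000, -2.5465) → reset → x⁺ = (4.3360, -2.1584), jump to mode 2
Mode 2: flow for 0.8135 to horizon, guard not reached → x = (2.4707, -1.7250)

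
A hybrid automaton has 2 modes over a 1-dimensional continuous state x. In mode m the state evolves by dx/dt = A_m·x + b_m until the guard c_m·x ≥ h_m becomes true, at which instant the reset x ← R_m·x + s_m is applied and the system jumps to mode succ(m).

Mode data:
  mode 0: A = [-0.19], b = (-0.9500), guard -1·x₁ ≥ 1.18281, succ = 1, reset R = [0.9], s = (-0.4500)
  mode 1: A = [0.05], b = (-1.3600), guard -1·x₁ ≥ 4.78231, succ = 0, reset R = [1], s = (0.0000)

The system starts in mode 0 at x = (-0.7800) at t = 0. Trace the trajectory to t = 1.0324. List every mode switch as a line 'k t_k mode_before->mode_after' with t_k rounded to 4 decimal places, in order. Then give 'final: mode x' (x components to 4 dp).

Mode 0: guard c·x = 1.1828 hit at Δt = 0.5280 (t = 0.5280), x⁻ = (-1.1828) → reset → x⁺ = (-1.5145), jump to mode 1
Mode 1: flow for 0.5044 to horizon, guard not reached → x = (-2.2479)

1 0.5280 0->1
final: 1 -2.2479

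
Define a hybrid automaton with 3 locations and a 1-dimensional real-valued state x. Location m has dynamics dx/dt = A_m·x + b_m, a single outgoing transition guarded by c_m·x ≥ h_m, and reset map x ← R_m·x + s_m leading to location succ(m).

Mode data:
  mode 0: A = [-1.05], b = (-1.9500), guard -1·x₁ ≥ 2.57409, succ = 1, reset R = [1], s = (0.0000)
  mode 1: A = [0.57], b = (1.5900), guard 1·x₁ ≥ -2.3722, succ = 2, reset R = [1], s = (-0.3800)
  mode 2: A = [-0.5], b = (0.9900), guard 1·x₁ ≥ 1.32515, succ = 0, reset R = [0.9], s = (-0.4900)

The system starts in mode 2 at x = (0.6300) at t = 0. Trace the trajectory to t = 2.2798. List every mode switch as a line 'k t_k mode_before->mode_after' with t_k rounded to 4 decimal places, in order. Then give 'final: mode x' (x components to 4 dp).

1 1.4469 2->0
final: 0 -0.7896

Mode 2: guard c·x = 1.3252 hit at Δt = 1.4469 (t = 1.4469), x⁻ = (1.3252) → reset → x⁺ = (0.7026), jump to mode 0
Mode 0: flow for 0.8329 to horizon, guard not reached → x = (-0.7896)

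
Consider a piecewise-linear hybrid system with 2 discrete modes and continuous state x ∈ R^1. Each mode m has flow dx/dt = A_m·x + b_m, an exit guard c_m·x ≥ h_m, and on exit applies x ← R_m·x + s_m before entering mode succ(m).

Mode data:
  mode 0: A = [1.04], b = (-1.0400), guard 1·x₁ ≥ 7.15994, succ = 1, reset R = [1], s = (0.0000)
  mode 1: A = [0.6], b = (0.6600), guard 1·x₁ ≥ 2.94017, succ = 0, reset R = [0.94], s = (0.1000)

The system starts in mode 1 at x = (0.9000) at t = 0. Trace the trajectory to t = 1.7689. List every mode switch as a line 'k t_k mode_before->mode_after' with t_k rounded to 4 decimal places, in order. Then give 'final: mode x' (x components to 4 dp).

Mode 1: guard c·x = 2.9402 hit at Δt = 1.1719 (t = 1.1719), x⁻ = (2.9402) → reset → x⁺ = (2.8638), jump to mode 0
Mode 0: flow for 0.5970 to horizon, guard not reached → x = (4.4676)

1 1.1719 1->0
final: 0 4.4676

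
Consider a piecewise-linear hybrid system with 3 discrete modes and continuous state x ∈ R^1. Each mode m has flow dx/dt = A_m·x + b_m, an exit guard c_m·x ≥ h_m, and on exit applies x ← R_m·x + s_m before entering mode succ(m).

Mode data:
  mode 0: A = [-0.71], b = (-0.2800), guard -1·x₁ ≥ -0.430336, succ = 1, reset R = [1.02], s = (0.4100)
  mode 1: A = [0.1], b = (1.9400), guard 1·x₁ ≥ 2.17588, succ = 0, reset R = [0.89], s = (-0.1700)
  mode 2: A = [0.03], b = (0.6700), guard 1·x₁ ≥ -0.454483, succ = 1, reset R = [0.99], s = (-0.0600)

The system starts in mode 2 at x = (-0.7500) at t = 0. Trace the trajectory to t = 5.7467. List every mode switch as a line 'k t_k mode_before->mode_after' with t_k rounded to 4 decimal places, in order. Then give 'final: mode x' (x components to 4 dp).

Mode 2: guard c·x = -0.4545 hit at Δt = 0.4533 (t = 0.4533), x⁻ = (-0.4545) → reset → x⁺ = (-0.5099), jump to mode 1
Mode 1: guard c·x = 2.1759 hit at Δt = 1.3294 (t = 1.7827), x⁻ = (2.1759) → reset → x⁺ = (1.7665), jump to mode 0
Mode 0: guard c·x = -0.4303 hit at Δt = 1.3567 (t = 3.1394), x⁻ = (0.4303) → reset → x⁺ = (0.8489), jump to mode 1
Mode 1: guard c·x = 2.1759 hit at Δt = 0.6347 (t = 3.7741), x⁻ = (2.1759) → reset → x⁺ = (1.7665), jump to mode 0
Mode 0: guard c·x = -0.4303 hit at Δt = 1.3567 (t = 5.1308), x⁻ = (0.4303) → reset → x⁺ = (0.8489), jump to mode 1
Mode 1: flow for 0.6159 to horizon, guard not reached → x = (2.1352)

1 0.4533 2->1
2 1.7827 1->0
3 3.1394 0->1
4 3.7741 1->0
5 5.1308 0->1
final: 1 2.1352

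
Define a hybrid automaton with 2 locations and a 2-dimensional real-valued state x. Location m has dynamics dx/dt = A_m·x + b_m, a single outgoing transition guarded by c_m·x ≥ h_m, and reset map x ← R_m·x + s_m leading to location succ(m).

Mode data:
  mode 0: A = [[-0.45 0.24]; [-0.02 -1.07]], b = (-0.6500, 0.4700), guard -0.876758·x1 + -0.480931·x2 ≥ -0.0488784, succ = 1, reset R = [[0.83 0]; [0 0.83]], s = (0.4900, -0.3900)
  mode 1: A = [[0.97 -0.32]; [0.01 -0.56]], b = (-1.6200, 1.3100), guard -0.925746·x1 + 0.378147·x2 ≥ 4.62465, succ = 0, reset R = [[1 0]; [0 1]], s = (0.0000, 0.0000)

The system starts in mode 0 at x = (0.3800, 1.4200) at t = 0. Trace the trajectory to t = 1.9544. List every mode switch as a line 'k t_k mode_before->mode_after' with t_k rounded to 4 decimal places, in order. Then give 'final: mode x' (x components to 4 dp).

Mode 0: guard c·x = -0.0489 hit at Δt = 1.5207 (t = 1.5207), x⁻ = (-0.2914, 0.6328) → reset → x⁺ = (0.2482, 0.1353), jump to mode 1
Mode 1: flow for 0.4337 to horizon, guard not reached → x = (-0.5587, 0.6100)

1 1.5207 0->1
final: 1 -0.5587 0.6100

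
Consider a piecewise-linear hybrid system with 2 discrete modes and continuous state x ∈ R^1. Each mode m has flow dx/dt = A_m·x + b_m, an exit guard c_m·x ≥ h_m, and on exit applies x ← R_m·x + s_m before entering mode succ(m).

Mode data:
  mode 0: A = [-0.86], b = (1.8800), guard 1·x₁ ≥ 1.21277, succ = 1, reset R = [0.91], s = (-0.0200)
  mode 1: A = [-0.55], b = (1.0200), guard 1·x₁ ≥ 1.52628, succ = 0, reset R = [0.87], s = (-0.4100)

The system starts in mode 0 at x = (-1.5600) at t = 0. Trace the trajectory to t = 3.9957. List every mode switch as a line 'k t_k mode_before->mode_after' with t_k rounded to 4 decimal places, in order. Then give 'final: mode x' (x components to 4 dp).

1 1.5672 0->1
2 3.1195 1->0
3 3.4273 0->1
final: 1 1.2906

Mode 0: guard c·x = 1.2128 hit at Δt = 1.5672 (t = 1.5672), x⁻ = (1.2128) → reset → x⁺ = (1.0836), jump to mode 1
Mode 1: guard c·x = 1.5263 hit at Δt = 1.5523 (t = 3.1195), x⁻ = (1.5263) → reset → x⁺ = (0.9179), jump to mode 0
Mode 0: guard c·x = 1.2128 hit at Δt = 0.3078 (t = 3.4273), x⁻ = (1.2128) → reset → x⁺ = (1.0836), jump to mode 1
Mode 1: flow for 0.5684 to horizon, guard not reached → x = (1.2906)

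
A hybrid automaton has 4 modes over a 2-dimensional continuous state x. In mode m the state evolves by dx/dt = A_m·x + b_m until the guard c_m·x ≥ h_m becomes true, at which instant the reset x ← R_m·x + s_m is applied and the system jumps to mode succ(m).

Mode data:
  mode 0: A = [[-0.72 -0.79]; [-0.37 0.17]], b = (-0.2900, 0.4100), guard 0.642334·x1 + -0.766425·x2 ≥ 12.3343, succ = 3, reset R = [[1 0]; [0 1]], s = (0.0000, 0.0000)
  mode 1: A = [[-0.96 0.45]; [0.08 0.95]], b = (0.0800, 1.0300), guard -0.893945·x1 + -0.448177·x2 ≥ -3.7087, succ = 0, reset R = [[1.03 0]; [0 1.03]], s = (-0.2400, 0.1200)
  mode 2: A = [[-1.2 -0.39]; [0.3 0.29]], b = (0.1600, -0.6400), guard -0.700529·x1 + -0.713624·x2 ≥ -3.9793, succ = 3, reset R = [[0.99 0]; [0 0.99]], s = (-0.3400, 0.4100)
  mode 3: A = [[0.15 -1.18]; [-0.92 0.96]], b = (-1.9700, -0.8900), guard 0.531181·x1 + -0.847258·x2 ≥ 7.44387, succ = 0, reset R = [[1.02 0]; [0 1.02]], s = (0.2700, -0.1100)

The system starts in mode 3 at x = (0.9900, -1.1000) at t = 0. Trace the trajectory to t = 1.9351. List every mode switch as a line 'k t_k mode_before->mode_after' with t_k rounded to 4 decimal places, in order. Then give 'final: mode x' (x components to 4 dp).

1 1.0318 3->0
final: 0 6.0112 -9.4799

Mode 3: guard c·x = 7.4439 hit at Δt = 1.0318 (t = 1.0318), x⁻ = (3.2328, -6.7591) → reset → x⁺ = (3.5674, -7.0043), jump to mode 0
Mode 0: flow for 0.9033 to horizon, guard not reached → x = (6.0112, -9.4799)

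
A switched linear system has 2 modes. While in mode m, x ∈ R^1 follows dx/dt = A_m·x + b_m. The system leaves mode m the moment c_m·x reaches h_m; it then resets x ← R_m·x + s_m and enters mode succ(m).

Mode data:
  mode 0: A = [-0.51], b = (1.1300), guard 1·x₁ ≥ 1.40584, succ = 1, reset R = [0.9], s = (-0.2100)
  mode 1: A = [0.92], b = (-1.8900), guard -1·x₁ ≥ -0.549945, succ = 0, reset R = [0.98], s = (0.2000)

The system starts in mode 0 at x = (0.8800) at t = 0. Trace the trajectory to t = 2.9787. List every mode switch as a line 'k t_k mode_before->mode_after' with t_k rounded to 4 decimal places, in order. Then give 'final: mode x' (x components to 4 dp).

1 0.9811 0->1
2 1.4260 1->0
3 2.6039 0->1
final: 1 0.6439

Mode 0: guard c·x = 1.4058 hit at Δt = 0.9811 (t = 0.9811), x⁻ = (1.4058) → reset → x⁺ = (1.0553), jump to mode 1
Mode 1: guard c·x = -0.5499 hit at Δt = 0.4449 (t = 1.4260), x⁻ = (0.5499) → reset → x⁺ = (0.7389), jump to mode 0
Mode 0: guard c·x = 1.4058 hit at Δt = 1.1779 (t = 2.6039), x⁻ = (1.4058) → reset → x⁺ = (1.0553), jump to mode 1
Mode 1: flow for 0.3748 to horizon, guard not reached → x = (0.6439)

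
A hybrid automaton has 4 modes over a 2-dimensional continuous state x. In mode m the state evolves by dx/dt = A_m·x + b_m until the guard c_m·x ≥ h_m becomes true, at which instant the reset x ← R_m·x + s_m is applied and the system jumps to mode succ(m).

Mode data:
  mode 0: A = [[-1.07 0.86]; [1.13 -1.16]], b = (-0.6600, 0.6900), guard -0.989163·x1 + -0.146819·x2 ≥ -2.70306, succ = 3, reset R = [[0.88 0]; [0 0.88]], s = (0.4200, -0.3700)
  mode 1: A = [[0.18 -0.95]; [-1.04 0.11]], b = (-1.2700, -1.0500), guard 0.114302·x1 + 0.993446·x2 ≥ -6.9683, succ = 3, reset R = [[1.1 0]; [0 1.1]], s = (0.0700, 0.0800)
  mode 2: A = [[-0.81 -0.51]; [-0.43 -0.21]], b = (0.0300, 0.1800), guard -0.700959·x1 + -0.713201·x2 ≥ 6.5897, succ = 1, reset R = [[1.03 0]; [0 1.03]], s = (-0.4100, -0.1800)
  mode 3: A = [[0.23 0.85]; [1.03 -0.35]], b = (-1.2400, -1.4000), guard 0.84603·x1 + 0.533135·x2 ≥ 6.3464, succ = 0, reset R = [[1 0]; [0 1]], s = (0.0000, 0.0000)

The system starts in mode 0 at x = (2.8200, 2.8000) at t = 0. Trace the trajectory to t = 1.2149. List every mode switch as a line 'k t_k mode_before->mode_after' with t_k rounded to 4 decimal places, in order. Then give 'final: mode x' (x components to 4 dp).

1 0.5916 0->3
final: 3 3.3415 2.6408

Mode 0: guard c·x = -2.7031 hit at Δt = 0.5916 (t = 0.5916), x⁻ = (2.3001, 2.9142) → reset → x⁺ = (2.4441, 2.1945), jump to mode 3
Mode 3: flow for 0.6233 to horizon, guard not reached → x = (3.3415, 2.6408)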